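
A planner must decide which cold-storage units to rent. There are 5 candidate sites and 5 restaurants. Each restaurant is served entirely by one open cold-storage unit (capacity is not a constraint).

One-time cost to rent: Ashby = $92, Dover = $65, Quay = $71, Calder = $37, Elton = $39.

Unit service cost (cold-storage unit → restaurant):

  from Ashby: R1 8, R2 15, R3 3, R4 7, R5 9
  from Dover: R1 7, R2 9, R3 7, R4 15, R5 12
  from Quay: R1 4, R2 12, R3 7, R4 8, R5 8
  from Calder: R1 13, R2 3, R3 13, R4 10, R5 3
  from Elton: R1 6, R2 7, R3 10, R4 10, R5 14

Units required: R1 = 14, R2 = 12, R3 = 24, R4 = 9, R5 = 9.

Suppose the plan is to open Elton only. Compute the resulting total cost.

Total cost: 663

Each restaurant is assigned to its cheapest site among the open ones.
{Elton}: R1→Elton 6·14=84, R2→Elton 7·12=84, R3→Elton 10·24=240, R4→Elton 10·9=90, R5→Elton 14·9=126. Service 624; fixed 39; total 663.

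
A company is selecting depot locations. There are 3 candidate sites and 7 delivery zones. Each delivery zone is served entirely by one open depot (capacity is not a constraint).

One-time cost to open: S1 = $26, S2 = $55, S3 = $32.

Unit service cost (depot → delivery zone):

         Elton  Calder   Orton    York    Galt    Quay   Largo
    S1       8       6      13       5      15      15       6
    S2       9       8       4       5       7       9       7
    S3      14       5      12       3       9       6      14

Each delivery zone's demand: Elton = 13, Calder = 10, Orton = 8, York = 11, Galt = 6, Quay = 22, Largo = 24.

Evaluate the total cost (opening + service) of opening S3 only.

Total cost: 915

Each delivery zone is assigned to its cheapest site among the open ones.
{S3}: Elton→S3 14·13=182, Calder→S3 5·10=50, Orton→S3 12·8=96, York→S3 3·11=33, Galt→S3 9·6=54, Quay→S3 6·22=132, Largo→S3 14·24=336. Service 883; fixed 32; total 915.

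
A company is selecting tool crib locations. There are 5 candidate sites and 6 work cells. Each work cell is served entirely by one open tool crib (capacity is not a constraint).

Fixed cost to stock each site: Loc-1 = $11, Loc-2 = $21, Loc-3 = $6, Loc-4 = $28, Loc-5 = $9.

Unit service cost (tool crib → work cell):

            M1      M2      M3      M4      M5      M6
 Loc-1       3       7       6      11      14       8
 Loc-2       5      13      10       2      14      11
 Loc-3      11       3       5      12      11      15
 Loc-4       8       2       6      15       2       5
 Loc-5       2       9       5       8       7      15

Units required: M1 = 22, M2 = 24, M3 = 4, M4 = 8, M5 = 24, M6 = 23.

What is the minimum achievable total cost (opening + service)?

Minimum total cost: 349

For any fixed open set, each work cell goes to its cheapest open site; total = fixed + service.
{Loc-2, Loc-4, Loc-5}: M1→Loc-5 2·22=44, M2→Loc-4 2·24=48, M3→Loc-5 5·4=20, M4→Loc-2 2·8=16, M5→Loc-4 2·24=48, M6→Loc-4 5·23=115. Service 291; fixed 58; total 349.
{Loc-2, Loc-3, Loc-4, Loc-5}: M1→Loc-5 2·22=44, M2→Loc-4 2·24=48, M3→Loc-3 5·4=20, M4→Loc-2 2·8=16, M5→Loc-4 2·24=48, M6→Loc-4 5·23=115. Service 291; fixed 64; total 355.
{Loc-1, Loc-2, Loc-4, Loc-5}: service 291 + fixed 69 = 360
{Loc-1, Loc-2, Loc-3, Loc-4, Loc-5}: service 291 + fixed 75 = 366
No other subset beats 349.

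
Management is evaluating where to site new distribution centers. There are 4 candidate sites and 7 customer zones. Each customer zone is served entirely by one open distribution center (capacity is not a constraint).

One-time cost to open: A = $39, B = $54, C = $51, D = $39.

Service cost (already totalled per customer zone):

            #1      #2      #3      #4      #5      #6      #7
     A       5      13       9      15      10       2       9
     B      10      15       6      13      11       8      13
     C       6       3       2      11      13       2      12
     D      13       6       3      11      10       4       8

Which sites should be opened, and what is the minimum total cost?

Open D only; minimum total cost 94.

For any fixed open set, each customer zone goes to its cheapest open site; total = fixed + service.
{D}: #1→D 13, #2→D 6, #3→D 3, #4→D 11, #5→D 10, #6→D 4, #7→D 8. Service 55; fixed 39; total 94.
{C}: #1→C 6, #2→C 3, #3→C 2, #4→C 11, #5→C 13, #6→C 2, #7→C 12. Service 49; fixed 51; total 100.
{A}: #1→A 5, #2→A 13, #3→A 9, #4→A 15, #5→A 10, #6→A 2, #7→A 9. Service 63; fixed 39; total 102.
{A, B, C, D}: service 41 + fixed 183 = 224
No other subset beats 94.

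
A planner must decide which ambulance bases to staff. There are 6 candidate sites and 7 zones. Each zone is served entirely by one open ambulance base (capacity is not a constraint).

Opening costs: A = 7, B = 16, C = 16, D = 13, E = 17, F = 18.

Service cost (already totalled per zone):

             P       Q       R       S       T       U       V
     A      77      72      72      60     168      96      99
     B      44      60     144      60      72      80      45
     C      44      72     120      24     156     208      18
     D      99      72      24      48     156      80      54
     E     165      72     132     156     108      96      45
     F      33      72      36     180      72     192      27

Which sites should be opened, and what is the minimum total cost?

For any fixed open set, each zone goes to its cheapest open site; total = fixed + service.
{B, C, D}: P→B 44, Q→B 60, R→D 24, S→C 24, T→B 72, U→B 80, V→C 18. Service 322; fixed 45; total 367.
{C, D, F}: P→F 33, Q→C 72, R→D 24, S→C 24, T→F 72, U→D 80, V→C 18. Service 323; fixed 47; total 370.
{B, C, F}: service 323 + fixed 50 = 373
{A, B, C, D, E, F}: P→F 33, Q→B 60, R→D 24, S→C 24, T→B 72, U→B 80, V→C 18. Service 311; fixed 87; total 398.
No other subset beats 367.

Open B, C and D; minimum total cost 367.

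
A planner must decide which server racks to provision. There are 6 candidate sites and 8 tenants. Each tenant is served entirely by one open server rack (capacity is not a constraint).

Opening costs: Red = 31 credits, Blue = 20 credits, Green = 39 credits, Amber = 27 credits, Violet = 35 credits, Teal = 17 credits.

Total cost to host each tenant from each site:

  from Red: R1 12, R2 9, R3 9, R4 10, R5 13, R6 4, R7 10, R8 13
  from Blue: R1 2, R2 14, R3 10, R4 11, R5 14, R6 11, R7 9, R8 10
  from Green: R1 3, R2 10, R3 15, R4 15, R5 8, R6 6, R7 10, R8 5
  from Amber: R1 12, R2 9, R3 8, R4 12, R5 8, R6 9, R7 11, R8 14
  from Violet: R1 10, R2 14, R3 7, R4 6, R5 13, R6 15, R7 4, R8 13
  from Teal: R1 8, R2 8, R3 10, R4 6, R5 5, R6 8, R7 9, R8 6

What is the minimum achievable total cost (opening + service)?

Minimum total cost: 77

For any fixed open set, each tenant goes to its cheapest open site; total = fixed + service.
{Teal}: R1→Teal 8, R2→Teal 8, R3→Teal 10, R4→Teal 6, R5→Teal 5, R6→Teal 8, R7→Teal 9, R8→Teal 6. Service 60; fixed 17; total 77.
{Blue, Teal}: service 54 + fixed 37 = 91
{Blue}: service 81 + fixed 20 = 101
{Red, Blue, Green, Amber, Violet, Teal}: R1→Blue 2, R2→Teal 8, R3→Violet 7, R4→Violet 6, R5→Teal 5, R6→Red 4, R7→Violet 4, R8→Green 5. Service 41; fixed 169; total 210.
No other subset beats 77.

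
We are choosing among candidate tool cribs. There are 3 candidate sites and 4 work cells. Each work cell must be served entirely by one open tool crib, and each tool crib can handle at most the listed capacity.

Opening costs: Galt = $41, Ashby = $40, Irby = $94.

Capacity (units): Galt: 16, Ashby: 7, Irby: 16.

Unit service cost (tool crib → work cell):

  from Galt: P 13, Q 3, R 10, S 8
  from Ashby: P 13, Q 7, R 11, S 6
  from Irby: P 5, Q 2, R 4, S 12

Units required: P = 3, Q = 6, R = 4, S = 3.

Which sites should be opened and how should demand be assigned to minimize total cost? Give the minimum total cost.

Minimum total cost: 162

Open {Galt}: P→Galt 13·3=39, Q→Galt 3·6=18, R→Galt 10·4=40, S→Galt 8·3=24.
Loads: Galt carries 16/16. Service 121; fixed 41; total 162.
Next best feasible plan costs 173.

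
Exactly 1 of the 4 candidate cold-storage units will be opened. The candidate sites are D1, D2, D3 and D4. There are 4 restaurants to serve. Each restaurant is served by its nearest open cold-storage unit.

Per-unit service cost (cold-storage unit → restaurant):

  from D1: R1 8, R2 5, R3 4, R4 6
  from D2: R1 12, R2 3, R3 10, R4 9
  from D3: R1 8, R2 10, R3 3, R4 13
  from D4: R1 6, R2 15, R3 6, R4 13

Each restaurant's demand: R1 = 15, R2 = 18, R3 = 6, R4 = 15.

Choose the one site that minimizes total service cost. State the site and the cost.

With exactly 1 open, each restaurant uses its cheapest among the chosen.
{D1}: R1→D1 8·15=120, R2→D1 5·18=90, R3→D1 4·6=24, R4→D1 6·15=90. Service cost 324.
{D2}: service cost 429
{D3}: service cost 513
Among all 4 size-1 choices, {D1} is lowest.

Choose D1 only; total service cost 324.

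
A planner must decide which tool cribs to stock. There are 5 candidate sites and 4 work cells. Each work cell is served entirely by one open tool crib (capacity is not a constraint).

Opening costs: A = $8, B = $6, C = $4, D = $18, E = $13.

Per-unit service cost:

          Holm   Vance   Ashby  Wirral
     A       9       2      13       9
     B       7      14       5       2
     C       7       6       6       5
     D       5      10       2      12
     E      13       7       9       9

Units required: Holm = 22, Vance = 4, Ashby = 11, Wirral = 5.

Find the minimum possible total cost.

For any fixed open set, each work cell goes to its cheapest open site; total = fixed + service.
{A, B, D}: Holm→D 5·22=110, Vance→A 2·4=8, Ashby→D 2·11=22, Wirral→B 2·5=10. Service 150; fixed 32; total 182.
{A, B, C, D}: Holm→D 5·22=110, Vance→A 2·4=8, Ashby→D 2·11=22, Wirral→B 2·5=10. Service 150; fixed 36; total 186.
{B, C, D}: Holm→D 5·22=110, Vance→C 6·4=24, Ashby→D 2·11=22, Wirral→B 2·5=10. Service 166; fixed 28; total 194.
{A, B, C, D, E}: service 150 + fixed 49 = 199
No other subset beats 182.

Minimum total cost: 182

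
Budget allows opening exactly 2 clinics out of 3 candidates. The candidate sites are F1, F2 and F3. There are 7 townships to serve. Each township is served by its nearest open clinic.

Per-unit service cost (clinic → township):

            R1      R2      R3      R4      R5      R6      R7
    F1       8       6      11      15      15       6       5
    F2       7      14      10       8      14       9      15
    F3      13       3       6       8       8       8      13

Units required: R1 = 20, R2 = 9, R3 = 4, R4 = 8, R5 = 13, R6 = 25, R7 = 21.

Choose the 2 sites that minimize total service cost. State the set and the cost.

Choose F1 and F3; total service cost 634.

With exactly 2 open, each township uses its cheapest among the chosen.
{F1, F3}: R1→F1 8·20=160, R2→F3 3·9=27, R3→F3 6·4=24, R4→F3 8·8=64, R5→F3 8·13=104, R6→F1 6·25=150, R7→F1 5·21=105. Service cost 634.
{F1, F2}: service cost 735
{F2, F3}: service cost 832
Among all 3 size-2 choices, {F1, F3} is lowest.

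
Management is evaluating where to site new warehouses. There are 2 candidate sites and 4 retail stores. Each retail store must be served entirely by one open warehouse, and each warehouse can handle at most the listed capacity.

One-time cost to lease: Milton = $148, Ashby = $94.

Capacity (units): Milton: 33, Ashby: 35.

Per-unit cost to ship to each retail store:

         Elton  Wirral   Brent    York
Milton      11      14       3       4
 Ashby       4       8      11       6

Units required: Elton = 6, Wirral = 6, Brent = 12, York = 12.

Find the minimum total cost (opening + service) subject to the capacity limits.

Open {Milton, Ashby}: Elton→Ashby 4·6=24, Wirral→Ashby 8·6=48, Brent→Milton 3·12=36, York→Milton 4·12=48.
Loads: Milton carries 24/33, Ashby carries 12/35. Service 156; fixed 242; total 398.
Next best feasible plan costs 422.

Minimum total cost: 398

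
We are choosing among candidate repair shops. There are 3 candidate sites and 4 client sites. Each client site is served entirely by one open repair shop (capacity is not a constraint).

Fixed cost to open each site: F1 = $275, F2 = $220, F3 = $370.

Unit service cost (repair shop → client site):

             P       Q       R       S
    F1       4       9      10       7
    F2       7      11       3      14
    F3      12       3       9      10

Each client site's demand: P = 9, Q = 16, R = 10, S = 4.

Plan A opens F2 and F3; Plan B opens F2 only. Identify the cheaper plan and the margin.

Plan A: {F2, F3}: P→F2 7·9=63, Q→F3 3·16=48, R→F2 3·10=30, S→F3 10·4=40. Service 181; fixed 590; total 771.
Plan B: {F2}: P→F2 7·9=63, Q→F2 11·16=176, R→F2 3·10=30, S→F2 14·4=56. Service 325; fixed 220; total 545.
Difference: |771 − 545| = 226.

Plan B is cheaper by 226.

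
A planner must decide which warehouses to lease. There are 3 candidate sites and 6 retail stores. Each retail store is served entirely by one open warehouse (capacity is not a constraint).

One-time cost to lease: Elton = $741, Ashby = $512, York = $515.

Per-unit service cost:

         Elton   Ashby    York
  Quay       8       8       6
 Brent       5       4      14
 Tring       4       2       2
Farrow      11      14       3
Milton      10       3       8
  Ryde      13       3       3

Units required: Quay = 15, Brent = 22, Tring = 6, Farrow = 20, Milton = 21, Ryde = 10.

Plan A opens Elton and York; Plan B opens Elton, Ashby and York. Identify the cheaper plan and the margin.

Plan A: {Elton, York}: Quay→York 6·15=90, Brent→Elton 5·22=110, Tring→York 2·6=12, Farrow→York 3·20=60, Milton→York 8·21=168, Ryde→York 3·10=30. Service 470; fixed 1256; total 1726.
Plan B: {Elton, Ashby, York}: Quay→York 6·15=90, Brent→Ashby 4·22=88, Tring→Ashby 2·6=12, Farrow→York 3·20=60, Milton→Ashby 3·21=63, Ryde→Ashby 3·10=30. Service 343; fixed 1768; total 2111.
Difference: |1726 − 2111| = 385.

Plan A is cheaper by 385.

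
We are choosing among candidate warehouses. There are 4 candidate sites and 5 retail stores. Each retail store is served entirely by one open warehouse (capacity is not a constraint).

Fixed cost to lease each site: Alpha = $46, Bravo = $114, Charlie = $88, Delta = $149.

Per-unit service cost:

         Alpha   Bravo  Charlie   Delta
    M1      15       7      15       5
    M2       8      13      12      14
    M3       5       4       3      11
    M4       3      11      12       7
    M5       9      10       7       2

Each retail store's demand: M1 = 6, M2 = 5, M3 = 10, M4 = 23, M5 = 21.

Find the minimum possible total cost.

For any fixed open set, each retail store goes to its cheapest open site; total = fixed + service.
{Alpha, Delta}: M1→Delta 5·6=30, M2→Alpha 8·5=40, M3→Alpha 5·10=50, M4→Alpha 3·23=69, M5→Delta 2·21=42. Service 231; fixed 195; total 426.
{Alpha}: M1→Alpha 15·6=90, M2→Alpha 8·5=40, M3→Alpha 5·10=50, M4→Alpha 3·23=69, M5→Alpha 9·21=189. Service 438; fixed 46; total 484.
{Alpha, Charlie, Delta}: service 211 + fixed 283 = 494
{Alpha, Bravo, Charlie, Delta}: service 211 + fixed 397 = 608
(All 15 nonempty subsets were checked; Alpha and Delta is lowest.)

Minimum total cost: 426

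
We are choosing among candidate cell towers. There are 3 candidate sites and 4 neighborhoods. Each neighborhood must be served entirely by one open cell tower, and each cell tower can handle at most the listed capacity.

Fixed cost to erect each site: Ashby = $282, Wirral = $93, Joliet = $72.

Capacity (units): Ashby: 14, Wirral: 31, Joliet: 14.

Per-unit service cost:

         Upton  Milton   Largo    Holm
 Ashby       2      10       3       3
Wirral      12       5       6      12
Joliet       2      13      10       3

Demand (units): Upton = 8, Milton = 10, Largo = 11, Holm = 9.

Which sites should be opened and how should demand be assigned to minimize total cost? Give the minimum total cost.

Minimum total cost: 404

Open {Wirral, Joliet}: Upton→Wirral 12·8=96, Milton→Wirral 5·10=50, Largo→Wirral 6·11=66, Holm→Joliet 3·9=27.
Loads: Wirral carries 29/31, Joliet carries 9/14. Service 239; fixed 165; total 404.
Next best feasible plan costs 405.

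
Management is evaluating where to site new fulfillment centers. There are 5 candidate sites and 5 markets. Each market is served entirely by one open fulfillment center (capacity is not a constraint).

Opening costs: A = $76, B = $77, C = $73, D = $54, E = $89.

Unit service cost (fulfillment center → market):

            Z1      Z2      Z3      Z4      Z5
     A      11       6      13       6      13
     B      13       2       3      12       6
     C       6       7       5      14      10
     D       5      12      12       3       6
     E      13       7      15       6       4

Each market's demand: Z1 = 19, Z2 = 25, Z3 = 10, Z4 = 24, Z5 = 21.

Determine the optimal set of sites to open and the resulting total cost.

Open B and D; minimum total cost 504.

For any fixed open set, each market goes to its cheapest open site; total = fixed + service.
{B, D}: Z1→D 5·19=95, Z2→B 2·25=50, Z3→B 3·10=30, Z4→D 3·24=72, Z5→B 6·21=126. Service 373; fixed 131; total 504.
{B, D, E}: service 331 + fixed 220 = 551
{B, C, D}: service 373 + fixed 204 = 577
{A, B, C, D, E}: Z1→D 5·19=95, Z2→B 2·25=50, Z3→B 3·10=30, Z4→D 3·24=72, Z5→E 4·21=84. Service 331; fixed 369; total 700.
No other subset beats 504.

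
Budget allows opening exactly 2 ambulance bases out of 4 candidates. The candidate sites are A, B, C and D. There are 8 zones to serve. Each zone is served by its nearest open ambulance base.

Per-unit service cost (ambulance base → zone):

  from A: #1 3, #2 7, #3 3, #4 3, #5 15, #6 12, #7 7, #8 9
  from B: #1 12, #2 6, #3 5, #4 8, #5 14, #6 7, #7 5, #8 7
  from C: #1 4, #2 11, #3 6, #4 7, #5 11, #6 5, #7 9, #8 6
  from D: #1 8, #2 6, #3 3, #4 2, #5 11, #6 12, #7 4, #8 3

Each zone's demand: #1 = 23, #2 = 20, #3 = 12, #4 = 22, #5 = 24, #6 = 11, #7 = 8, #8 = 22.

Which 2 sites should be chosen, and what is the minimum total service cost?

With exactly 2 open, each zone uses its cheapest among the chosen.
{C, D}: #1→C 4·23=92, #2→D 6·20=120, #3→D 3·12=36, #4→D 2·22=44, #5→C 11·24=264, #6→C 5·11=55, #7→D 4·8=32, #8→D 3·22=66. Service cost 709.
{A, D}: service cost 763
{A, C}: service cost 818
Among all 6 size-2 choices, {C, D} is lowest.

Choose C and D; total service cost 709.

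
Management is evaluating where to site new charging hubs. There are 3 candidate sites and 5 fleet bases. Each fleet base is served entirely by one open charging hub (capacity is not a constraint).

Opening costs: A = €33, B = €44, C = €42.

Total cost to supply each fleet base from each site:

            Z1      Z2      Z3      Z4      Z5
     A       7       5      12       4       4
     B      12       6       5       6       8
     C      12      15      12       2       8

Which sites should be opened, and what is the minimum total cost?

Open A only; minimum total cost 65.

For any fixed open set, each fleet base goes to its cheapest open site; total = fixed + service.
{A}: Z1→A 7, Z2→A 5, Z3→A 12, Z4→A 4, Z5→A 4. Service 32; fixed 33; total 65.
{B}: service 37 + fixed 44 = 81
{C}: Z1→C 12, Z2→C 15, Z3→C 12, Z4→C 2, Z5→C 8. Service 49; fixed 42; total 91.
{A, B, C}: service 23 + fixed 119 = 142
(All 7 nonempty subsets were checked; A only is lowest.)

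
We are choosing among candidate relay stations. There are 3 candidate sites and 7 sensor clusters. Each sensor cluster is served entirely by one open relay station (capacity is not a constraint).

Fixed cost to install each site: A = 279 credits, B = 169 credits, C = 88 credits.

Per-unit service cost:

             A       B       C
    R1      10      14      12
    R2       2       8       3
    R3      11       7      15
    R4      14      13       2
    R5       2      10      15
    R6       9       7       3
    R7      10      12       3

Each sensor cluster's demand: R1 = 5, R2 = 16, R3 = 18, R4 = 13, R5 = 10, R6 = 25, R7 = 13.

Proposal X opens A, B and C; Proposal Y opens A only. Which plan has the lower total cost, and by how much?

Proposal X is cheaper by 212.

Proposal X: {A, B, C}: R1→A 10·5=50, R2→A 2·16=32, R3→B 7·18=126, R4→C 2·13=26, R5→A 2·10=20, R6→C 3·25=75, R7→C 3·13=39. Service 368; fixed 536; total 904.
Proposal Y: {A}: R1→A 10·5=50, R2→A 2·16=32, R3→A 11·18=198, R4→A 14·13=182, R5→A 2·10=20, R6→A 9·25=225, R7→A 10·13=130. Service 837; fixed 279; total 1116.
Difference: |904 − 1116| = 212.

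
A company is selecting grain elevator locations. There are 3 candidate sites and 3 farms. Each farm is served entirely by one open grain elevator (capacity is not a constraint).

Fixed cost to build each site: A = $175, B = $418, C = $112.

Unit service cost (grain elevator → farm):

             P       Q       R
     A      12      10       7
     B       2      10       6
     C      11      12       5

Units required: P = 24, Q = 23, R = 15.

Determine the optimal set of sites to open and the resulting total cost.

Open C only; minimum total cost 727.

For any fixed open set, each farm goes to its cheapest open site; total = fixed + service.
{C}: P→C 11·24=264, Q→C 12·23=276, R→C 5·15=75. Service 615; fixed 112; total 727.
{B}: service 368 + fixed 418 = 786
{A}: service 623 + fixed 175 = 798
{A, B, C}: service 353 + fixed 705 = 1058
(All 7 nonempty subsets were checked; C only is lowest.)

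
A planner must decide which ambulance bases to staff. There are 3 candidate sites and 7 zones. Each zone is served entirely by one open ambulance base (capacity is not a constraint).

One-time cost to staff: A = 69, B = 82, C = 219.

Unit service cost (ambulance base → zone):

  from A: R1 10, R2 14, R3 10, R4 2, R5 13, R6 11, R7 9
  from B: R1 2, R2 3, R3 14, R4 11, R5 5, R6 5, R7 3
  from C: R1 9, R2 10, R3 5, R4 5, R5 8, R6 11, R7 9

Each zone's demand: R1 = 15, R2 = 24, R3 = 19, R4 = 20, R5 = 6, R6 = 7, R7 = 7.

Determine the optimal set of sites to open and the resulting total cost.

For any fixed open set, each zone goes to its cheapest open site; total = fixed + service.
{A, B}: R1→B 2·15=30, R2→B 3·24=72, R3→A 10·19=190, R4→A 2·20=40, R5→B 5·6=30, R6→B 5·7=35, R7→B 3·7=21. Service 418; fixed 151; total 569.
{B, C}: R1→B 2·15=30, R2→B 3·24=72, R3→C 5·19=95, R4→C 5·20=100, R5→B 5·6=30, R6→B 5·7=35, R7→B 3·7=21. Service 383; fixed 301; total 684.
{A, B, C}: service 323 + fixed 370 = 693
{A}: service 934 + fixed 69 = 1003
No other subset beats 569.

Open A and B; minimum total cost 569.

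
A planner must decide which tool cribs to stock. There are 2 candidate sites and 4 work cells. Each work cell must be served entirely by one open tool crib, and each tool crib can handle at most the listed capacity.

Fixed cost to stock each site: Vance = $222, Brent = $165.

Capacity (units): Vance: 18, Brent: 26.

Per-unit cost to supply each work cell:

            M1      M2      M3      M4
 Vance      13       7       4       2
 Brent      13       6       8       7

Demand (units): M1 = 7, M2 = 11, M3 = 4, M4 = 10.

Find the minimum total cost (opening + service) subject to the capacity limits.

Minimum total cost: 580

Open {Vance, Brent}: M1→Brent 13·7=91, M2→Brent 6·11=66, M3→Vance 4·4=16, M4→Vance 2·10=20.
Loads: Vance carries 14/18, Brent carries 18/26. Service 193; fixed 387; total 580.
Next best feasible plan costs 596.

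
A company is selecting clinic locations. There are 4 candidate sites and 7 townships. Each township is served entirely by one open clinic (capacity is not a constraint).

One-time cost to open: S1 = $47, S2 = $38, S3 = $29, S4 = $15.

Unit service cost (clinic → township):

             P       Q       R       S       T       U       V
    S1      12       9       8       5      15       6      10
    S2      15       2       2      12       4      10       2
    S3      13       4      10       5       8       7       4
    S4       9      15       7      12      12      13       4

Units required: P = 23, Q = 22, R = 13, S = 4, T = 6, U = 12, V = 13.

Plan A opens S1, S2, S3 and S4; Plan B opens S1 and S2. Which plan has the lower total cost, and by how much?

Plan A: {S1, S2, S3, S4}: P→S4 9·23=207, Q→S2 2·22=44, R→S2 2·13=26, S→S1 5·4=20, T→S2 4·6=24, U→S1 6·12=72, V→S2 2·13=26. Service 419; fixed 129; total 548.
Plan B: {S1, S2}: P→S1 12·23=276, Q→S2 2·22=44, R→S2 2·13=26, S→S1 5·4=20, T→S2 4·6=24, U→S1 6·12=72, V→S2 2·13=26. Service 488; fixed 85; total 573.
Difference: |548 − 573| = 25.

Plan A is cheaper by 25.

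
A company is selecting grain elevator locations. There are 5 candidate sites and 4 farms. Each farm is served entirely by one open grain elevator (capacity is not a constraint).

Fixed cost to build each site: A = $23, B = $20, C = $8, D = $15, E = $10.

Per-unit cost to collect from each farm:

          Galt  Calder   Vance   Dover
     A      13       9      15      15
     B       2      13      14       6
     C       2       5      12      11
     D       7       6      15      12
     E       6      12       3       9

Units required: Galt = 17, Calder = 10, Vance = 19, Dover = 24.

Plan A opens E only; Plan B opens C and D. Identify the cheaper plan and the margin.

Plan A: {E}: Galt→E 6·17=102, Calder→E 12·10=120, Vance→E 3·19=57, Dover→E 9·24=216. Service 495; fixed 10; total 505.
Plan B: {C, D}: Galt→C 2·17=34, Calder→C 5·10=50, Vance→C 12·19=228, Dover→C 11·24=264. Service 576; fixed 23; total 599.
Difference: |505 − 599| = 94.

Plan A is cheaper by 94.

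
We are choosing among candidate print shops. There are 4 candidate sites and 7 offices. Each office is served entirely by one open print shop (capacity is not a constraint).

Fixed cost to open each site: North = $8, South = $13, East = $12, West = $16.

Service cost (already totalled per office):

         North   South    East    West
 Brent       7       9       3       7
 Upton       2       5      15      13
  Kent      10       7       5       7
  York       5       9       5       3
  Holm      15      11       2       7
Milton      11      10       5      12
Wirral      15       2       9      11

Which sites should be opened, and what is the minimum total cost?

For any fixed open set, each office goes to its cheapest open site; total = fixed + service.
{North, East}: Brent→East 3, Upton→North 2, Kent→East 5, York→North 5, Holm→East 2, Milton→East 5, Wirral→East 9. Service 31; fixed 20; total 51.
{South, East}: service 27 + fixed 25 = 52
{East}: Brent→East 3, Upton→East 15, Kent→East 5, York→East 5, Holm→East 2, Milton→East 5, Wirral→East 9. Service 44; fixed 12; total 56.
{North, South, East, West}: service 22 + fixed 49 = 71
No other subset beats 51.

Open North and East; minimum total cost 51.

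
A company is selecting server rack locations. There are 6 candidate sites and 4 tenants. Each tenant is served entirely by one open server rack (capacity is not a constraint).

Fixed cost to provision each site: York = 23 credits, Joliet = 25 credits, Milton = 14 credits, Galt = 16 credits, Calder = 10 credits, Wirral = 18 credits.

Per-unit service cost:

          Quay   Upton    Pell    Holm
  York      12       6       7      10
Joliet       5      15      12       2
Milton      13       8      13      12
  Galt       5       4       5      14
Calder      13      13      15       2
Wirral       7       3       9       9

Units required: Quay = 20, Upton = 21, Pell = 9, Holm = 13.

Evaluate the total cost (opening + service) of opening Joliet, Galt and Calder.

Total cost: 306

Each tenant is assigned to its cheapest site among the open ones.
{Joliet, Galt, Calder}: Quay→Joliet 5·20=100, Upton→Galt 4·21=84, Pell→Galt 5·9=45, Holm→Joliet 2·13=26. Service 255; fixed 51; total 306.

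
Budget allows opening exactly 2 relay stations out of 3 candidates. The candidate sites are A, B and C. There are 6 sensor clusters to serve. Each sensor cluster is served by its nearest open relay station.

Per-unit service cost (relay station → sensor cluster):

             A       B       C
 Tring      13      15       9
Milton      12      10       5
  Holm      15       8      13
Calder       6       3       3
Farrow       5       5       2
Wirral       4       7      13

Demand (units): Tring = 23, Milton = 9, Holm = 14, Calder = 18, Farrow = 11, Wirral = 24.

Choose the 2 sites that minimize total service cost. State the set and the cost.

Choose A and C; total service cost 606.

With exactly 2 open, each sensor cluster uses its cheapest among the chosen.
{A, C}: Tring→C 9·23=207, Milton→C 5·9=45, Holm→C 13·14=182, Calder→C 3·18=54, Farrow→C 2·11=22, Wirral→A 4·24=96. Service cost 606.
{B, C}: service cost 608
{A, B}: service cost 706
Among all 3 size-2 choices, {A, C} is lowest.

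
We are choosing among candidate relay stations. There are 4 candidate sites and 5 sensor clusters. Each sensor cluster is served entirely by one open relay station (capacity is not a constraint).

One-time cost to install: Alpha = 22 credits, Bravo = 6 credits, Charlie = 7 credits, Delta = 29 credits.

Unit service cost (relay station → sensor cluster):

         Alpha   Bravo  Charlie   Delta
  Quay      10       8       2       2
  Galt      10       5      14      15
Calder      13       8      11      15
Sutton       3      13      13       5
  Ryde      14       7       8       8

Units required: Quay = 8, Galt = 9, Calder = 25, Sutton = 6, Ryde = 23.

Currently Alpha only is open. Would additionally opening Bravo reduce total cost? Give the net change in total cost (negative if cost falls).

Yes — net change −341 (cost falls by 341).

Current service cost with {Alpha}: 835.
Adding Bravo: each sensor cluster re-picks its cheapest; new service cost 488, saving 347.
Extra fixed cost: 6. Net change = 6 − 347 = -341.
(Totals: 857 → 516.)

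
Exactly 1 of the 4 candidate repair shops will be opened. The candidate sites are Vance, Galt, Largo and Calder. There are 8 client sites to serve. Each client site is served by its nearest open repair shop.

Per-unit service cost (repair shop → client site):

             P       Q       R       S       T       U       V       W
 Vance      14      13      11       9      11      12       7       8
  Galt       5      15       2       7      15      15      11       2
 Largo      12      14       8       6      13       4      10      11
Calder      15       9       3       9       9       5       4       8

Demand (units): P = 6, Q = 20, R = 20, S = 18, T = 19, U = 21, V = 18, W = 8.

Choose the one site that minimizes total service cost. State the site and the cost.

With exactly 1 open, each client site uses its cheapest among the chosen.
{Calder}: P→Calder 15·6=90, Q→Calder 9·20=180, R→Calder 3·20=60, S→Calder 9·18=162, T→Calder 9·19=171, U→Calder 5·21=105, V→Calder 4·18=72, W→Calder 8·8=64. Service cost 904.
{Largo}: service cost 1219
{Galt}: service cost 1310
Among all 4 size-1 choices, {Calder} is lowest.

Choose Calder only; total service cost 904.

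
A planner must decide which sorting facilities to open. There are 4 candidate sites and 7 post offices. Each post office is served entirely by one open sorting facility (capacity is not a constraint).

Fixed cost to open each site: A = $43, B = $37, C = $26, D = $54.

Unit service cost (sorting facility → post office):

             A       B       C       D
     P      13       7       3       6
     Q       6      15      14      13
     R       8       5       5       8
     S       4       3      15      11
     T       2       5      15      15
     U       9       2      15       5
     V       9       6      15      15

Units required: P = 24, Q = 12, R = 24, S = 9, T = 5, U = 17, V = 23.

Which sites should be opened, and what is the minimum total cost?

Open A, B and C; minimum total cost 579.

For any fixed open set, each post office goes to its cheapest open site; total = fixed + service.
{A, B, C}: P→C 3·24=72, Q→A 6·12=72, R→B 5·24=120, S→B 3·9=27, T→A 2·5=10, U→B 2·17=34, V→B 6·23=138. Service 473; fixed 106; total 579.
{A, B, C, D}: service 473 + fixed 160 = 633
{B, C}: service 584 + fixed 63 = 647
{C}: service 1170 + fixed 26 = 1196
No other subset beats 579.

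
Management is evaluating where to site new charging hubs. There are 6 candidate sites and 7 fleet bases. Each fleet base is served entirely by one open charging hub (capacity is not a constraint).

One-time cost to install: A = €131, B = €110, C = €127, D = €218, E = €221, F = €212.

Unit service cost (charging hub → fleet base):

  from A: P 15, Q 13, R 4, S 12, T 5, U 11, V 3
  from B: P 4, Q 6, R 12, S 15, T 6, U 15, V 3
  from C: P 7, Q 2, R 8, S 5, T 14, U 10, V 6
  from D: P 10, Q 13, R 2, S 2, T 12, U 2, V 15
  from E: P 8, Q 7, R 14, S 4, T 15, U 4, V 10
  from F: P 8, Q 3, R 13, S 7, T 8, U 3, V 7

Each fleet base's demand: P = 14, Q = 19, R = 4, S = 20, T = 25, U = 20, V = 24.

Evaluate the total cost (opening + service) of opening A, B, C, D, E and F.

Each fleet base is assigned to its cheapest site among the open ones.
{A, B, C, D, E, F}: P→B 4·14=56, Q→C 2·19=38, R→D 2·4=8, S→D 2·20=40, T→A 5·25=125, U→D 2·20=40, V→A 3·24=72. Service 379; fixed 1019; total 1398.

Total cost: 1398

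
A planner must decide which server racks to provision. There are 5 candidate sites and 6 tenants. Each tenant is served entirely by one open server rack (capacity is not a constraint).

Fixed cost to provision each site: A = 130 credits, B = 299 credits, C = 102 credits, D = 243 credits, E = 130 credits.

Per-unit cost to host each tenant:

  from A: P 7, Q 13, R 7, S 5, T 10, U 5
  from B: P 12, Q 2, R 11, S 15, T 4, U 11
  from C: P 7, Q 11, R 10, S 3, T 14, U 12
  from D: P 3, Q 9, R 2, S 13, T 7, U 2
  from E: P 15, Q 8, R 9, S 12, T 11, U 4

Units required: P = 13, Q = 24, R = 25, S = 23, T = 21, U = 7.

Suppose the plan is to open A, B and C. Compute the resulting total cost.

Each tenant is assigned to its cheapest site among the open ones.
{A, B, C}: P→A 7·13=91, Q→B 2·24=48, R→A 7·25=175, S→C 3·23=69, T→B 4·21=84, U→A 5·7=35. Service 502; fixed 531; total 1033.

Total cost: 1033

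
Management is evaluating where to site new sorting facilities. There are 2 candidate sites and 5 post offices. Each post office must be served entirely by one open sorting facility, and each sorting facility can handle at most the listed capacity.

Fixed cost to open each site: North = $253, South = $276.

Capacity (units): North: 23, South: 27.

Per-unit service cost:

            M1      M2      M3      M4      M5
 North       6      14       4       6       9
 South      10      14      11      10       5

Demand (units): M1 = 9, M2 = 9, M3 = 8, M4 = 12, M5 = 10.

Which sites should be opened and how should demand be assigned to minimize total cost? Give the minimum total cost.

Minimum total cost: 919

Open {North, South}: M1→North 6·9=54, M2→South 14·9=126, M3→South 11·8=88, M4→North 6·12=72, M5→South 5·10=50.
Loads: North carries 21/23, South carries 27/27. Service 390; fixed 529; total 919.
Next best feasible plan costs 955.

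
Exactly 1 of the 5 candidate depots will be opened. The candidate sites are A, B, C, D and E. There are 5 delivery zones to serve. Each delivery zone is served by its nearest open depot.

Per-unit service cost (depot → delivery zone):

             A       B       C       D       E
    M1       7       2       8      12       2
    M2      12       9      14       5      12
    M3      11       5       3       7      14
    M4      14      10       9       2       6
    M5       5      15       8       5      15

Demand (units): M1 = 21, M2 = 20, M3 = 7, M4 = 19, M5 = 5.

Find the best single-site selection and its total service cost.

Choose D only; total service cost 464.

With exactly 1 open, each delivery zone uses its cheapest among the chosen.
{D}: M1→D 12·21=252, M2→D 5·20=100, M3→D 7·7=49, M4→D 2·19=38, M5→D 5·5=25. Service cost 464.
{B}: service cost 522
{E}: service cost 569
Among all 5 size-1 choices, {D} is lowest.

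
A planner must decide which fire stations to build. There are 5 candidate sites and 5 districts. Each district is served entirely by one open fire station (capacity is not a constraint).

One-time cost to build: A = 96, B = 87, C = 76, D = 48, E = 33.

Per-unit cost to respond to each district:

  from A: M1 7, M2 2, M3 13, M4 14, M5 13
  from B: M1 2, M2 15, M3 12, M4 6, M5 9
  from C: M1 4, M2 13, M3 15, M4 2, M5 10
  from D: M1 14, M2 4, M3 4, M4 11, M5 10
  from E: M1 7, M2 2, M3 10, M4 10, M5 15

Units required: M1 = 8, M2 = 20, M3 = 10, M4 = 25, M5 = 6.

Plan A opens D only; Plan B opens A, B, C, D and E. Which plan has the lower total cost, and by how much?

Plan A: {D}: M1→D 14·8=112, M2→D 4·20=80, M3→D 4·10=40, M4→D 11·25=275, M5→D 10·6=60. Service 567; fixed 48; total 615.
Plan B: {A, B, C, D, E}: M1→B 2·8=16, M2→A 2·20=40, M3→D 4·10=40, M4→C 2·25=50, M5→B 9·6=54. Service 200; fixed 340; total 540.
Difference: |615 − 540| = 75.

Plan B is cheaper by 75.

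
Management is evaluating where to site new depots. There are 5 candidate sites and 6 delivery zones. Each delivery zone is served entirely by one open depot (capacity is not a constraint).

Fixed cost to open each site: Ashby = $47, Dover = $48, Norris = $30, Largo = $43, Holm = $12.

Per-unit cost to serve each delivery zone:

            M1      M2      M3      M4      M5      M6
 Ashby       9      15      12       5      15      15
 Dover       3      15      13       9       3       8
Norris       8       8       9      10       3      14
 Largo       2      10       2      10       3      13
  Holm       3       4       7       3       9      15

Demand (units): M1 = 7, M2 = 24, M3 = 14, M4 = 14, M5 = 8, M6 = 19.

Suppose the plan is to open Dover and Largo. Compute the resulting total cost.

Total cost: 675

Each delivery zone is assigned to its cheapest site among the open ones.
{Dover, Largo}: M1→Largo 2·7=14, M2→Largo 10·24=240, M3→Largo 2·14=28, M4→Dover 9·14=126, M5→Dover 3·8=24, M6→Dover 8·19=152. Service 584; fixed 91; total 675.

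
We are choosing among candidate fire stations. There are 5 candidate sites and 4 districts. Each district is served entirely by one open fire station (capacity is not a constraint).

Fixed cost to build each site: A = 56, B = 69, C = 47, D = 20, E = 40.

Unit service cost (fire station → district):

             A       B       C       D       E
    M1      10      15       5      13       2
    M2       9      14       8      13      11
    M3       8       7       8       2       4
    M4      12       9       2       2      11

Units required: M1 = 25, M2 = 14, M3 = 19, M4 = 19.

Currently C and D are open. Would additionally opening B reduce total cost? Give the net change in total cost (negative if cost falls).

Current service cost with {C, D}: 313.
Adding B: each district re-picks its cheapest; new service cost 313, saving 0.
Extra fixed cost: 69. Net change = 69 − 0 = 69.
(Totals: 380 → 449.)

No — net change +69 (cost rises by 69).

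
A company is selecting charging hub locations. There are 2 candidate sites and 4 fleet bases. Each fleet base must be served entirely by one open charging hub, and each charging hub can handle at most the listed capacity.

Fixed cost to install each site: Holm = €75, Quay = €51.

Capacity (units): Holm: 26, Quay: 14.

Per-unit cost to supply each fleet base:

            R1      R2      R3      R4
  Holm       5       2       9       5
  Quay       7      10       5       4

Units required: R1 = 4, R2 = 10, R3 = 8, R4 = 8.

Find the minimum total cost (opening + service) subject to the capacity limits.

Open {Holm, Quay}: R1→Holm 5·4=20, R2→Holm 2·10=20, R3→Quay 5·8=40, R4→Holm 5·8=40.
Loads: Holm carries 22/26, Quay carries 8/14. Service 120; fixed 126; total 246.
Next best feasible plan costs 254.

Minimum total cost: 246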